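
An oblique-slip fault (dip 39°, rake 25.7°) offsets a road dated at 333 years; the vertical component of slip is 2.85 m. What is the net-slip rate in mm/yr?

31.4 mm/yr

dip-slip = throw / sin(dip) = 2.85 / sin(39°) = 4.529 m
net slip = dip-slip / sin(rake) = 4.529 / sin(25.7°) = 10.44 m
rate = 10.44 m / 333 years = 0.0314 m/yr = 31.4 mm/yr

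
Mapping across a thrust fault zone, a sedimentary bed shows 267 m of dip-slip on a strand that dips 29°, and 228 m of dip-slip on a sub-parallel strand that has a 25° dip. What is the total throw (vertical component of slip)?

throw_A = 267 × sin(29°) = 129.4 m
throw_B = 228 × sin(25°) = 96.36 m
total = 129.4 + 96.36 = 226 m

226 m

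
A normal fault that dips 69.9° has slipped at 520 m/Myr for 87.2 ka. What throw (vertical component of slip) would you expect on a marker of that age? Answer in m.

dip-slip = rate × time = 520 m/Myr × 87.2 ka = 45.34 m
throw = dip-slip × sin(dip) = 45.34 × sin(69.9°) = 42.6 m

42.6 m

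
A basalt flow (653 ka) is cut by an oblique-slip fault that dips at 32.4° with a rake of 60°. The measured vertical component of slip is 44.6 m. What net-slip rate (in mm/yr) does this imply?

dip-slip = throw / sin(dip) = 44.6 / sin(32.4°) = 83.24 m
net slip = dip-slip / sin(rake) = 83.24 / sin(60°) = 96.11 m
rate = 96.11 m / 653 ka = 0.000147 m/yr = 0.147 mm/yr

0.147 mm/yr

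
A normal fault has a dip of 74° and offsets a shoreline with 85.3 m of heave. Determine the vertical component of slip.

297 m

throw = heave × tan(dip) = 85.3 × tan(74°) = 297 m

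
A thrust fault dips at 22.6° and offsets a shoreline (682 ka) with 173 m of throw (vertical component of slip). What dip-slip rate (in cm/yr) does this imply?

dip-slip = throw / sin(dip) = 173 m / sin(22.6°) = 450.2 m
rate = 450.2 m / 682 ka = 0.000660 m/yr = 0.0660 cm/yr

0.0660 cm/yr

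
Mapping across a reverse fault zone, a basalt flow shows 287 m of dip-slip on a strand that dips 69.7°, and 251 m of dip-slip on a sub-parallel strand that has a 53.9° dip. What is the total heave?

247 m

heave_A = 287 × cos(69.7°) = 99.57 m
heave_B = 251 × cos(53.9°) = 147.9 m
total = 99.57 + 147.9 = 247 m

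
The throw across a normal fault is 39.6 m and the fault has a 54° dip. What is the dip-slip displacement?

48.9 m

dip-slip = throw / sin(dip) = 39.6 / sin(54°) = 48.9 m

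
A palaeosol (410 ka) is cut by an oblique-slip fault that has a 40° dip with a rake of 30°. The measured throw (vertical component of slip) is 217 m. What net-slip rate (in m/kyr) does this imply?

1.65 m/kyr

dip-slip = throw / sin(dip) = 217 / sin(40°) = 337.6 m
net slip = dip-slip / sin(rake) = 337.6 / sin(30°) = 675.2 m
rate = 675.2 m / 410 ka = 0.00165 m/yr = 1.65 m/kyr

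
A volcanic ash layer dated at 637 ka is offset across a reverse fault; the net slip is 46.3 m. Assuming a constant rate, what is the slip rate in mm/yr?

0.0727 mm/yr

rate = 46.3 m / 637 ka = 0.0000727 m/yr = 0.0727 mm/yr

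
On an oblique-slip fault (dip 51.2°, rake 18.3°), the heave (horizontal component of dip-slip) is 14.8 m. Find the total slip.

dip-slip = heave / cos(dip) = 14.8 / cos(51.2°) = 23.62 m
net slip = dip-slip / sin(rake) = 23.62 / sin(18.3°) = 75.2 m

75.2 m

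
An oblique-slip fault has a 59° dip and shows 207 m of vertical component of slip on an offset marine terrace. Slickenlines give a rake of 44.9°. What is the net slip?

342 m

dip-slip = throw / sin(dip) = 207 / sin(59°) = 241.5 m
net slip = dip-slip / sin(rake) = 241.5 / sin(44.9°) = 342 m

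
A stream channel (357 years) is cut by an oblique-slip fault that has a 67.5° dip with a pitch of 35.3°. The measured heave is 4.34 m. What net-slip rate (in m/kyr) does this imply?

dip-slip = heave / cos(dip) = 4.34 / cos(67.5°) = 11.34 m
net slip = dip-slip / sin(rake) = 11.34 / sin(35.3°) = 19.63 m
rate = 19.63 m / 357 years = 0.0550 m/yr = 55 m/kyr

55 m/kyr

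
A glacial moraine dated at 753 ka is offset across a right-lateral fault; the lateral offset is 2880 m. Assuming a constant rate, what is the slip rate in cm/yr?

0.382 cm/yr

rate = 2880 m / 753 ka = 0.00382 m/yr = 0.382 cm/yr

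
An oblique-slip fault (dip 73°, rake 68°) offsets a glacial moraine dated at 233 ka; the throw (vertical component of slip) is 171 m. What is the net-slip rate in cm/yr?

0.0828 cm/yr

dip-slip = throw / sin(dip) = 171 / sin(73°) = 178.8 m
net slip = dip-slip / sin(rake) = 178.8 / sin(68°) = 192.9 m
rate = 192.9 m / 233 ka = 0.000828 m/yr = 0.0828 cm/yr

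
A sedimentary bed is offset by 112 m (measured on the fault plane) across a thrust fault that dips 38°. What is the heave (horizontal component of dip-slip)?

heave = dip-slip × cos(dip) = 112 m × cos(38°) = 88.3 m

88.3 m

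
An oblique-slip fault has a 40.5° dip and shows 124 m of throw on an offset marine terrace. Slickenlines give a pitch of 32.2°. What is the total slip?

358 m

dip-slip = throw / sin(dip) = 124 / sin(40.5°) = 190.9 m
net slip = dip-slip / sin(rake) = 190.9 / sin(32.2°) = 358 m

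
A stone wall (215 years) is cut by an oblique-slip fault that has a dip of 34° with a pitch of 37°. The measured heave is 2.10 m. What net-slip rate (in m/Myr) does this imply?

19600 m/Myr

dip-slip = heave / cos(dip) = 2.10 / cos(34°) = 2.533 m
net slip = dip-slip / sin(rake) = 2.533 / sin(37°) = 4.209 m
rate = 4.209 m / 215 years = 0.0196 m/yr = 19600 m/Myr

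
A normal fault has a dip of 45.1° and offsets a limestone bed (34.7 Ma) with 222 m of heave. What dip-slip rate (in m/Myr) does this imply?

dip-slip = heave / cos(dip) = 222 m / cos(45.1°) = 314.5 m
rate = 314.5 m / 34.7 Ma = 0.00000906 m/yr = 9.06 m/Myr

9.06 m/Myr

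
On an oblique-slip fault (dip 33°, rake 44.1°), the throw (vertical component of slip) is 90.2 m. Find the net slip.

dip-slip = throw / sin(dip) = 90.2 / sin(33°) = 165.6 m
net slip = dip-slip / sin(rake) = 165.6 / sin(44.1°) = 238 m

238 m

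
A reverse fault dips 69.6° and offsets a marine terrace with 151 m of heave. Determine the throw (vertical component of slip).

throw = heave × tan(dip) = 151 × tan(69.6°) = 406 m

406 m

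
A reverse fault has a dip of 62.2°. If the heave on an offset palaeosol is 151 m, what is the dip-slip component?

324 m

dip-slip = heave / cos(dip) = 151 / cos(62.2°) = 324 m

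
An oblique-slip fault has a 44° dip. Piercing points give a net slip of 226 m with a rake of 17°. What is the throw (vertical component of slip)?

dip-slip = net slip × sin(rake) = 226 m × sin(17°) = 66.08 m
throw = dip-slip × sin(dip) = 66.08 × sin(44°) = 45.9 m

45.9 m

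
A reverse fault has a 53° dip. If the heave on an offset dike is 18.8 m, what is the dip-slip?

dip-slip = heave / cos(dip) = 18.8 / cos(53°) = 31.2 m

31.2 m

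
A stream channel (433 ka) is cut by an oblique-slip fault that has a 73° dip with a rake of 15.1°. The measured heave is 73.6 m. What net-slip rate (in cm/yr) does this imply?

0.223 cm/yr

dip-slip = heave / cos(dip) = 73.6 / cos(73°) = 251.7 m
net slip = dip-slip / sin(rake) = 251.7 / sin(15.1°) = 966.3 m
rate = 966.3 m / 433 ka = 0.00223 m/yr = 0.223 cm/yr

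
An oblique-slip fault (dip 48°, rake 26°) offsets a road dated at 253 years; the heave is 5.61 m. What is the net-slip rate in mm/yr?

75.6 mm/yr

dip-slip = heave / cos(dip) = 5.61 / cos(48°) = 8.384 m
net slip = dip-slip / sin(rake) = 8.384 / sin(26°) = 19.13 m
rate = 19.13 m / 253 years = 0.0756 m/yr = 75.6 mm/yr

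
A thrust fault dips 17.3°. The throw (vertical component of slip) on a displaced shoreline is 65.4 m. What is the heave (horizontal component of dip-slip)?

210 m

heave = throw / tan(dip) = 65.4 / tan(17.3°) = 210 m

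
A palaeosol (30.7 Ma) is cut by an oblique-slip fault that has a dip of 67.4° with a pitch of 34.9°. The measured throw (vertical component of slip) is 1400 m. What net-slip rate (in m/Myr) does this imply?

dip-slip = throw / sin(dip) = 1400 / sin(67.4°) = 1516 m
net slip = dip-slip / sin(rake) = 1516 / sin(34.9°) = 2650 m
rate = 2650 m / 30.7 Ma = 0.0000863 m/yr = 86.3 m/Myr

86.3 m/Myr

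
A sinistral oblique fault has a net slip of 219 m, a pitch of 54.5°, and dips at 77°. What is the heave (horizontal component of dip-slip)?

dip-slip = net slip × sin(rake) = 219 m × sin(54.5°) = 178.3 m
heave = dip-slip × cos(dip) = 178.3 × cos(77°) = 40.1 m

40.1 m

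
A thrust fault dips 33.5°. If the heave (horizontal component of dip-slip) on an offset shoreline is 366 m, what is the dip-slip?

dip-slip = heave / cos(dip) = 366 / cos(33.5°) = 439 m

439 m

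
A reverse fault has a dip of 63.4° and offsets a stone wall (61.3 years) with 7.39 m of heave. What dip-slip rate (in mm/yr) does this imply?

dip-slip = heave / cos(dip) = 7.39 m / cos(63.4°) = 16.50 m
rate = 16.50 m / 61.3 years = 0.269 m/yr = 269 mm/yr

269 mm/yr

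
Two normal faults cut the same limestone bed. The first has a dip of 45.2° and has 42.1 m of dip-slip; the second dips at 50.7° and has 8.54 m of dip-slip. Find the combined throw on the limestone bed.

36.5 m

throw_A = 42.1 × sin(45.2°) = 29.87 m
throw_B = 8.54 × sin(50.7°) = 6.609 m
total = 29.87 + 6.609 = 36.5 m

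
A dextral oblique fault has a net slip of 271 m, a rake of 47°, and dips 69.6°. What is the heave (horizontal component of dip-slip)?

dip-slip = net slip × sin(rake) = 271 m × sin(47°) = 198.2 m
heave = dip-slip × cos(dip) = 198.2 × cos(69.6°) = 69.1 m

69.1 m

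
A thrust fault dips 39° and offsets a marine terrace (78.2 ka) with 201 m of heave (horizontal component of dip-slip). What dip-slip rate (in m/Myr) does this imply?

3310 m/Myr

dip-slip = heave / cos(dip) = 201 m / cos(39°) = 258.6 m
rate = 258.6 m / 78.2 ka = 0.00331 m/yr = 3310 m/Myr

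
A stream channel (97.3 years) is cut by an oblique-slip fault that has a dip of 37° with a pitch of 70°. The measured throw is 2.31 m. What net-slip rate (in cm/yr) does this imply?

dip-slip = throw / sin(dip) = 2.31 / sin(37°) = 3.838 m
net slip = dip-slip / sin(rake) = 3.838 / sin(70°) = 4.085 m
rate = 4.085 m / 97.3 years = 0.0420 m/yr = 4.20 cm/yr

4.20 cm/yr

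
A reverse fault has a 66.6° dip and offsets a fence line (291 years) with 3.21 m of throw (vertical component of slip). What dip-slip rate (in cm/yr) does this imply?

dip-slip = throw / sin(dip) = 3.21 m / sin(66.6°) = 3.498 m
rate = 3.498 m / 291 years = 0.0120 m/yr = 1.20 cm/yr

1.20 cm/yr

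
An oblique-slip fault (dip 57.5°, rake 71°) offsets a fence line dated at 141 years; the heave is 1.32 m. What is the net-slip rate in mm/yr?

dip-slip = heave / cos(dip) = 1.32 / cos(57.5°) = 2.457 m
net slip = dip-slip / sin(rake) = 2.457 / sin(71°) = 2.598 m
rate = 2.598 m / 141 years = 0.0184 m/yr = 18.4 mm/yr

18.4 mm/yr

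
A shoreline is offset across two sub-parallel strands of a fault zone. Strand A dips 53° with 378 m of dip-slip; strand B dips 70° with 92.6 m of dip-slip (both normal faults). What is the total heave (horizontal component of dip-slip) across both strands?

259 m

heave_A = 378 × cos(53°) = 227.5 m
heave_B = 92.6 × cos(70°) = 31.67 m
total = 227.5 + 31.67 = 259 m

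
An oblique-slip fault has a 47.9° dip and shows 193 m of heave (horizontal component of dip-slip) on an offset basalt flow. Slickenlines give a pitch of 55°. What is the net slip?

351 m

dip-slip = heave / cos(dip) = 193 / cos(47.9°) = 287.9 m
net slip = dip-slip / sin(rake) = 287.9 / sin(55°) = 351 m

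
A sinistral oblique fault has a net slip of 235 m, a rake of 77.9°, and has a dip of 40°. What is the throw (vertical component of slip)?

dip-slip = net slip × sin(rake) = 235 m × sin(77.9°) = 229.8 m
throw = dip-slip × sin(dip) = 229.8 × sin(40°) = 148 m

148 m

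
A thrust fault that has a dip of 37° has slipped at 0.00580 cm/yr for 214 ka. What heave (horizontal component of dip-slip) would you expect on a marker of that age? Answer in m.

dip-slip = rate × time = 0.00580 cm/yr × 214 ka = 12.41 m
heave = dip-slip × cos(dip) = 12.41 × cos(37°) = 9.91 m

9.91 m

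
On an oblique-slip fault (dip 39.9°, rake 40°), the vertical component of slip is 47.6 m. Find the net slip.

dip-slip = throw / sin(dip) = 47.6 / sin(39.9°) = 74.21 m
net slip = dip-slip / sin(rake) = 74.21 / sin(40°) = 115 m

115 m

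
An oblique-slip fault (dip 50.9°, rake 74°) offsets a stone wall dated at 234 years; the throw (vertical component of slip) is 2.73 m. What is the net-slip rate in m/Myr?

15600 m/Myr

dip-slip = throw / sin(dip) = 2.73 / sin(50.9°) = 3.518 m
net slip = dip-slip / sin(rake) = 3.518 / sin(74°) = 3.660 m
rate = 3.660 m / 234 years = 0.0156 m/yr = 15600 m/Myr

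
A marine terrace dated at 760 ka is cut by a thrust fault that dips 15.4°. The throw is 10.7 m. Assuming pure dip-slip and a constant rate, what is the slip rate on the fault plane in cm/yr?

0.00530 cm/yr

dip-slip = throw / sin(dip) = 10.7 m / sin(15.4°) = 40.29 m
rate = 40.29 m / 760 ka = 0.0000530 m/yr = 0.00530 cm/yr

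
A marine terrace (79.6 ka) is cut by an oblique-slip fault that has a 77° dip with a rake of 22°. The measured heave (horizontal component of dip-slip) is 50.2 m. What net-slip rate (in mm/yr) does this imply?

dip-slip = heave / cos(dip) = 50.2 / cos(77°) = 223.2 m
net slip = dip-slip / sin(rake) = 223.2 / sin(22°) = 595.7 m
rate = 595.7 m / 79.6 ka = 0.00748 m/yr = 7.48 mm/yr

7.48 mm/yr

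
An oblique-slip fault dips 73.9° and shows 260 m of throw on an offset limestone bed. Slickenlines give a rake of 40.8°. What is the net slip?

dip-slip = throw / sin(dip) = 260 / sin(73.9°) = 270.6 m
net slip = dip-slip / sin(rake) = 270.6 / sin(40.8°) = 414 m

414 m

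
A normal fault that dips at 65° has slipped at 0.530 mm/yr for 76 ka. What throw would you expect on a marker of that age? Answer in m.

36.5 m

dip-slip = rate × time = 0.530 mm/yr × 76 ka = 40.28 m
throw = dip-slip × sin(dip) = 40.28 × sin(65°) = 36.5 m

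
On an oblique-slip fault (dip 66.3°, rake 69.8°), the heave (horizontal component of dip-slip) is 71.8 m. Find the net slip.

dip-slip = heave / cos(dip) = 71.8 / cos(66.3°) = 178.6 m
net slip = dip-slip / sin(rake) = 178.6 / sin(69.8°) = 190 m

190 m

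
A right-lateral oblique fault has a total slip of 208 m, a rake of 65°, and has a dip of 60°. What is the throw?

dip-slip = net slip × sin(rake) = 208 m × sin(65°) = 188.5 m
throw = dip-slip × sin(dip) = 188.5 × sin(60°) = 163 m

163 m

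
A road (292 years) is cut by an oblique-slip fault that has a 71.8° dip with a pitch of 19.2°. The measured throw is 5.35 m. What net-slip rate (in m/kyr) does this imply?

dip-slip = throw / sin(dip) = 5.35 / sin(71.8°) = 5.632 m
net slip = dip-slip / sin(rake) = 5.632 / sin(19.2°) = 17.12 m
rate = 17.12 m / 292 years = 0.0586 m/yr = 58.6 m/kyr

58.6 m/kyr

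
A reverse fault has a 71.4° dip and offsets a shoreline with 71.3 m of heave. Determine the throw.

212 m

throw = heave × tan(dip) = 71.3 × tan(71.4°) = 212 m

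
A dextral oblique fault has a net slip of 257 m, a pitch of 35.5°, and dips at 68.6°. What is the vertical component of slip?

139 m

dip-slip = net slip × sin(rake) = 257 m × sin(35.5°) = 149.2 m
throw = dip-slip × sin(dip) = 149.2 × sin(68.6°) = 139 m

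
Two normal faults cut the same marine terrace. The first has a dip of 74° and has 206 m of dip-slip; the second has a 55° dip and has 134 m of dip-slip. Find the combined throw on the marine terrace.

throw_A = 206 × sin(74°) = 198 m
throw_B = 134 × sin(55°) = 109.8 m
total = 198 + 109.8 = 308 m

308 m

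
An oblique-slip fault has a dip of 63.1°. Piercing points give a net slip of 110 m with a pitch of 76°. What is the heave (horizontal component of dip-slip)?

dip-slip = net slip × sin(rake) = 110 m × sin(76°) = 106.7 m
heave = dip-slip × cos(dip) = 106.7 × cos(63.1°) = 48.3 m

48.3 m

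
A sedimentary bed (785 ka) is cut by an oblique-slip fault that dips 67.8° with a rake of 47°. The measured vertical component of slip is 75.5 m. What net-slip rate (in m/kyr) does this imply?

0.142 m/kyr

dip-slip = throw / sin(dip) = 75.5 / sin(67.8°) = 81.54 m
net slip = dip-slip / sin(rake) = 81.54 / sin(47°) = 111.5 m
rate = 111.5 m / 785 ka = 0.000142 m/yr = 0.142 m/kyr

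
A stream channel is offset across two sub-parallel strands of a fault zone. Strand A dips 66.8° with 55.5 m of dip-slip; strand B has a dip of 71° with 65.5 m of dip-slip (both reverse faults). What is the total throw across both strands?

113 m

throw_A = 55.5 × sin(66.8°) = 51.01 m
throw_B = 65.5 × sin(71°) = 61.93 m
total = 51.01 + 61.93 = 113 m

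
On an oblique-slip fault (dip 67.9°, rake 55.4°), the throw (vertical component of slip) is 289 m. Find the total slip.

379 m

dip-slip = throw / sin(dip) = 289 / sin(67.9°) = 311.9 m
net slip = dip-slip / sin(rake) = 311.9 / sin(55.4°) = 379 m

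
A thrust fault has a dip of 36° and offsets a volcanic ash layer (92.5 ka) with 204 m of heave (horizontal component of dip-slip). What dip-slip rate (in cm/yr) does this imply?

dip-slip = heave / cos(dip) = 204 m / cos(36°) = 252.2 m
rate = 252.2 m / 92.5 ka = 0.00273 m/yr = 0.273 cm/yr

0.273 cm/yr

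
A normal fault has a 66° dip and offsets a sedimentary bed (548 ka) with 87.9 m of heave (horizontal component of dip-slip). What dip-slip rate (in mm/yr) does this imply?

dip-slip = heave / cos(dip) = 87.9 m / cos(66°) = 216.1 m
rate = 216.1 m / 548 ka = 0.000394 m/yr = 0.394 mm/yr

0.394 mm/yr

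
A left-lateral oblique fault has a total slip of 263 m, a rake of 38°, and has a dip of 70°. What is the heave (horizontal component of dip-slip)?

dip-slip = net slip × sin(rake) = 263 m × sin(38°) = 161.9 m
heave = dip-slip × cos(dip) = 161.9 × cos(70°) = 55.4 m

55.4 m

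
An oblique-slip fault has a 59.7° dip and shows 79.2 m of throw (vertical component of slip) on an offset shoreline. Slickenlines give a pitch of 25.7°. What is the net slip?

dip-slip = throw / sin(dip) = 79.2 / sin(59.7°) = 91.73 m
net slip = dip-slip / sin(rake) = 91.73 / sin(25.7°) = 212 m

212 m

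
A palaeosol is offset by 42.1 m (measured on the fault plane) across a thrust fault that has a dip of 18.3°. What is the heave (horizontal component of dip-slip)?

heave = dip-slip × cos(dip) = 42.1 m × cos(18.3°) = 40 m

40 m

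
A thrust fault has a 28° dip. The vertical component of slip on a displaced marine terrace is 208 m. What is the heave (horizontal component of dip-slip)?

391 m

heave = throw / tan(dip) = 208 / tan(28°) = 391 m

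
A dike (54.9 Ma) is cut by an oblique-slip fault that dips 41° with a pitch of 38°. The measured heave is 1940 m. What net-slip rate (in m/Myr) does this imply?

76.1 m/Myr

dip-slip = heave / cos(dip) = 1940 / cos(41°) = 2571 m
net slip = dip-slip / sin(rake) = 2571 / sin(38°) = 4175 m
rate = 4175 m / 54.9 Ma = 0.0000761 m/yr = 76.1 m/Myr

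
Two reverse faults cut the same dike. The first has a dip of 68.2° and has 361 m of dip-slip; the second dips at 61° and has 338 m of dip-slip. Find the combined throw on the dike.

631 m

throw_A = 361 × sin(68.2°) = 335.2 m
throw_B = 338 × sin(61°) = 295.6 m
total = 335.2 + 295.6 = 631 m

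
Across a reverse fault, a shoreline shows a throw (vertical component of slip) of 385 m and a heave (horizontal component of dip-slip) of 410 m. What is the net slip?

562 m

net slip = √(throw² + heave²) = √(385² + 410²) = 562 m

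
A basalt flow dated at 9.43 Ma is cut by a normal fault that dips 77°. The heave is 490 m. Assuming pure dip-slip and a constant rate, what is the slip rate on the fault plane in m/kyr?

dip-slip = heave / cos(dip) = 490 m / cos(77°) = 2178 m
rate = 2178 m / 9.43 Ma = 0.000231 m/yr = 0.231 m/kyr

0.231 m/kyr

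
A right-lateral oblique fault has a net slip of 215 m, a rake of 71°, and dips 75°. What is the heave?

dip-slip = net slip × sin(rake) = 215 m × sin(71°) = 203.3 m
heave = dip-slip × cos(dip) = 203.3 × cos(75°) = 52.6 m

52.6 m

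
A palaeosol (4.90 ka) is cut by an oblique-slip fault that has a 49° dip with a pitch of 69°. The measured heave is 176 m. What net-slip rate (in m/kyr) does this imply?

dip-slip = heave / cos(dip) = 176 / cos(49°) = 268.3 m
net slip = dip-slip / sin(rake) = 268.3 / sin(69°) = 287.4 m
rate = 287.4 m / 4.90 ka = 0.0586 m/yr = 58.6 m/kyr

58.6 m/kyr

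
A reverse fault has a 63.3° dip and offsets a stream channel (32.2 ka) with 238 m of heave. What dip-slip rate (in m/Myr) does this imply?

dip-slip = heave / cos(dip) = 238 m / cos(63.3°) = 529.7 m
rate = 529.7 m / 32.2 ka = 0.0165 m/yr = 16500 m/Myr

16500 m/Myr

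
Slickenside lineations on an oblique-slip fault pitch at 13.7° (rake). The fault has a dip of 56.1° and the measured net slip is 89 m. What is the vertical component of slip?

17.5 m

dip-slip = net slip × sin(rake) = 89 m × sin(13.7°) = 21.08 m
throw = dip-slip × sin(dip) = 21.08 × sin(56.1°) = 17.5 m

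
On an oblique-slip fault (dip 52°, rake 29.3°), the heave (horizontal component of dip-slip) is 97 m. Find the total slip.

dip-slip = heave / cos(dip) = 97 / cos(52°) = 157.6 m
net slip = dip-slip / sin(rake) = 157.6 / sin(29.3°) = 322 m

322 m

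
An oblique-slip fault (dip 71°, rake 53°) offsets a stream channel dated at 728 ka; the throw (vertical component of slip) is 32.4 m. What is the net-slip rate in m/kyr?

0.0589 m/kyr

dip-slip = throw / sin(dip) = 32.4 / sin(71°) = 34.27 m
net slip = dip-slip / sin(rake) = 34.27 / sin(53°) = 42.91 m
rate = 42.91 m / 728 ka = 0.0000589 m/yr = 0.0589 m/kyr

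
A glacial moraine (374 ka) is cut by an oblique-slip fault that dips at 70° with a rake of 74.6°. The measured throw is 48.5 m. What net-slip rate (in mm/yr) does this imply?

0.143 mm/yr

dip-slip = throw / sin(dip) = 48.5 / sin(70°) = 51.61 m
net slip = dip-slip / sin(rake) = 51.61 / sin(74.6°) = 53.53 m
rate = 53.53 m / 374 ka = 0.000143 m/yr = 0.143 mm/yr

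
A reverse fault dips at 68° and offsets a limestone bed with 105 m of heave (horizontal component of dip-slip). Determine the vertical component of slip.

260 m

throw = heave × tan(dip) = 105 × tan(68°) = 260 m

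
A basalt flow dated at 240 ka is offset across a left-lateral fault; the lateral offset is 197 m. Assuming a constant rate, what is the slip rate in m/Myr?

rate = 197 m / 240 ka = 0.000821 m/yr = 821 m/Myr

821 m/Myr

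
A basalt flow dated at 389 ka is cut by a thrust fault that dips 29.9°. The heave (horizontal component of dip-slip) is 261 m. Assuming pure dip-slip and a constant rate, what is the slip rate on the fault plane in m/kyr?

dip-slip = heave / cos(dip) = 261 m / cos(29.9°) = 301.1 m
rate = 301.1 m / 389 ka = 0.000774 m/yr = 0.774 m/kyr

0.774 m/kyr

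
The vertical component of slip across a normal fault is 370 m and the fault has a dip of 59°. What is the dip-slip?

dip-slip = throw / sin(dip) = 370 / sin(59°) = 432 m

432 m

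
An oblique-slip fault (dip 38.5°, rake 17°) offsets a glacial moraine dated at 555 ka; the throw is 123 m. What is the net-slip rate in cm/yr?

dip-slip = throw / sin(dip) = 123 / sin(38.5°) = 197.6 m
net slip = dip-slip / sin(rake) = 197.6 / sin(17°) = 675.8 m
rate = 675.8 m / 555 ka = 0.00122 m/yr = 0.122 cm/yr

0.122 cm/yr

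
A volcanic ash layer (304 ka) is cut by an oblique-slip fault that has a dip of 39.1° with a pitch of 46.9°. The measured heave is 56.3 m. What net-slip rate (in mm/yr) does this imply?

0.327 mm/yr

dip-slip = heave / cos(dip) = 56.3 / cos(39.1°) = 72.55 m
net slip = dip-slip / sin(rake) = 72.55 / sin(46.9°) = 99.36 m
rate = 99.36 m / 304 ka = 0.000327 m/yr = 0.327 mm/yr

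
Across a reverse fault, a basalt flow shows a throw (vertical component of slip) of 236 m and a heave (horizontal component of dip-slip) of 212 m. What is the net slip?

317 m

net slip = √(throw² + heave²) = √(236² + 212²) = 317 m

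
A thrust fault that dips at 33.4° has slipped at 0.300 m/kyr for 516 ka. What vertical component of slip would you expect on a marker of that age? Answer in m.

85.2 m

dip-slip = rate × time = 0.300 m/kyr × 516 ka = 154.8 m
throw = dip-slip × sin(dip) = 154.8 × sin(33.4°) = 85.2 m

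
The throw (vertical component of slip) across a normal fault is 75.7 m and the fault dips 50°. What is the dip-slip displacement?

98.8 m

dip-slip = throw / sin(dip) = 75.7 / sin(50°) = 98.8 m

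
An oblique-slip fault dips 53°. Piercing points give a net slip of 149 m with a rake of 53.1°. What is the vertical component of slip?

dip-slip = net slip × sin(rake) = 149 m × sin(53.1°) = 119.2 m
throw = dip-slip × sin(dip) = 119.2 × sin(53°) = 95.2 m

95.2 m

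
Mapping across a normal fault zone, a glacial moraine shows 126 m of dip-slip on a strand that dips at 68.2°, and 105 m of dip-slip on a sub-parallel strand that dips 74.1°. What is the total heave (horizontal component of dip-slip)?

heave_A = 126 × cos(68.2°) = 46.79 m
heave_B = 105 × cos(74.1°) = 28.77 m
total = 46.79 + 28.77 = 75.6 m

75.6 m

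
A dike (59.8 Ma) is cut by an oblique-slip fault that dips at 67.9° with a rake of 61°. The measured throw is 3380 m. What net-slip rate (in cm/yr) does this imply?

dip-slip = throw / sin(dip) = 3380 / sin(67.9°) = 3648 m
net slip = dip-slip / sin(rake) = 3648 / sin(61°) = 4171 m
rate = 4171 m / 59.8 Ma = 0.0000697 m/yr = 0.00697 cm/yr

0.00697 cm/yr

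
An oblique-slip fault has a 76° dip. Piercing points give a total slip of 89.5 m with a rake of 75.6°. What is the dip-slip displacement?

dip-slip = net slip × sin(rake) = 89.5 m × sin(75.6°) = 86.7 m

86.7 m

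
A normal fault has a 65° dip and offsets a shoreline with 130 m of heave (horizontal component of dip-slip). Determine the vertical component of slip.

279 m

throw = heave × tan(dip) = 130 × tan(65°) = 279 m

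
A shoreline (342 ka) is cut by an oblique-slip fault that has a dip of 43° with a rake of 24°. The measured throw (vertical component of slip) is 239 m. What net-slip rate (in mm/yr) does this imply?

2.52 mm/yr

dip-slip = throw / sin(dip) = 239 / sin(43°) = 350.4 m
net slip = dip-slip / sin(rake) = 350.4 / sin(24°) = 861.6 m
rate = 861.6 m / 342 ka = 0.00252 m/yr = 2.52 mm/yr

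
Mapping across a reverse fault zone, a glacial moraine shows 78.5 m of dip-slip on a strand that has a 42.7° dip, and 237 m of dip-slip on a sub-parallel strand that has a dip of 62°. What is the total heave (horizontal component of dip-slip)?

heave_A = 78.5 × cos(42.7°) = 57.69 m
heave_B = 237 × cos(62°) = 111.3 m
total = 57.69 + 111.3 = 169 m

169 m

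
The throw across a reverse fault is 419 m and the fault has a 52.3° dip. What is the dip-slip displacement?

dip-slip = throw / sin(dip) = 419 / sin(52.3°) = 530 m

530 m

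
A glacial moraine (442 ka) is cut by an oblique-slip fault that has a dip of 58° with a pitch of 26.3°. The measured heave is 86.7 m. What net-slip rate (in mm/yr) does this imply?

0.835 mm/yr

dip-slip = heave / cos(dip) = 86.7 / cos(58°) = 163.6 m
net slip = dip-slip / sin(rake) = 163.6 / sin(26.3°) = 369.3 m
rate = 369.3 m / 442 ka = 0.000835 m/yr = 0.835 mm/yr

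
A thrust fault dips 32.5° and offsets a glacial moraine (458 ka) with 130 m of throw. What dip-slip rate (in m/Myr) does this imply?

dip-slip = throw / sin(dip) = 130 m / sin(32.5°) = 242 m
rate = 242 m / 458 ka = 0.000528 m/yr = 528 m/Myr

528 m/Myr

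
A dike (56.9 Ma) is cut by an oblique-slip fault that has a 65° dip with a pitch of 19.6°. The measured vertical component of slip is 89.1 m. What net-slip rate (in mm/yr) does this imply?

0.00515 mm/yr

dip-slip = throw / sin(dip) = 89.1 / sin(65°) = 98.31 m
net slip = dip-slip / sin(rake) = 98.31 / sin(19.6°) = 293.1 m
rate = 293.1 m / 56.9 Ma = 0.00000515 m/yr = 0.00515 mm/yr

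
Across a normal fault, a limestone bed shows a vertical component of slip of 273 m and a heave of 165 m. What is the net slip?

net slip = √(throw² + heave²) = √(273² + 165²) = 319 m

319 m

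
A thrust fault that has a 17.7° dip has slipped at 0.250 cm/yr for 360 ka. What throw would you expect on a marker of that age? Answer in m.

dip-slip = rate × time = 0.250 cm/yr × 360 ka = 900 m
throw = dip-slip × sin(dip) = 900 × sin(17.7°) = 274 m

274 m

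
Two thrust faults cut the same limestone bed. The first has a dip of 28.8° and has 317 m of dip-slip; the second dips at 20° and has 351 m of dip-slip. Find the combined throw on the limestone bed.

throw_A = 317 × sin(28.8°) = 152.7 m
throw_B = 351 × sin(20°) = 120 m
total = 152.7 + 120 = 273 m

273 m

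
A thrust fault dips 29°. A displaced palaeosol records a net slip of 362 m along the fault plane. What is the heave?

317 m

heave = dip-slip × cos(dip) = 362 m × cos(29°) = 317 m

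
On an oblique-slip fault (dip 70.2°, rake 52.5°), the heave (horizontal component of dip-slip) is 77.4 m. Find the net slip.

288 m

dip-slip = heave / cos(dip) = 77.4 / cos(70.2°) = 228.5 m
net slip = dip-slip / sin(rake) = 228.5 / sin(52.5°) = 288 m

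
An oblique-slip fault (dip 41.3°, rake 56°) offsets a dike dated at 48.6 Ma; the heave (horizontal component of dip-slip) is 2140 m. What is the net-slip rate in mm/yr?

0.0707 mm/yr

dip-slip = heave / cos(dip) = 2140 / cos(41.3°) = 2849 m
net slip = dip-slip / sin(rake) = 2849 / sin(56°) = 3436 m
rate = 3436 m / 48.6 Ma = 0.0000707 m/yr = 0.0707 mm/yr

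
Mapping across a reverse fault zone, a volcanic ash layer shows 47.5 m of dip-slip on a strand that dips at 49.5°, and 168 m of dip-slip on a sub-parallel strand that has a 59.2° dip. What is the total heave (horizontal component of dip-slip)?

117 m

heave_A = 47.5 × cos(49.5°) = 30.85 m
heave_B = 168 × cos(59.2°) = 86.02 m
total = 30.85 + 86.02 = 117 m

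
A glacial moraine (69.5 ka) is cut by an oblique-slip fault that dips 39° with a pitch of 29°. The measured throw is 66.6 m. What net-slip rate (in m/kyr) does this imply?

dip-slip = throw / sin(dip) = 66.6 / sin(39°) = 105.8 m
net slip = dip-slip / sin(rake) = 105.8 / sin(29°) = 218.3 m
rate = 218.3 m / 69.5 ka = 0.00314 m/yr = 3.14 m/kyr

3.14 m/kyr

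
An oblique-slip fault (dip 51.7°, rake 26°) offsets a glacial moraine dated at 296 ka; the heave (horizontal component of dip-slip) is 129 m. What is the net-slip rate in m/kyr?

dip-slip = heave / cos(dip) = 129 / cos(51.7°) = 208.1 m
net slip = dip-slip / sin(rake) = 208.1 / sin(26°) = 474.8 m
rate = 474.8 m / 296 ka = 0.00160 m/yr = 1.60 m/kyr

1.60 m/kyr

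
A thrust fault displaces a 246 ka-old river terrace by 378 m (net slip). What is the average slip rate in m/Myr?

rate = 378 m / 246 ka = 0.00154 m/yr = 1540 m/Myr

1540 m/Myr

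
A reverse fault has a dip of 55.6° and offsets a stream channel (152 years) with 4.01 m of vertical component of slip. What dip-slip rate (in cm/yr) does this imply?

3.20 cm/yr

dip-slip = throw / sin(dip) = 4.01 m / sin(55.6°) = 4.860 m
rate = 4.860 m / 152 years = 0.0320 m/yr = 3.20 cm/yr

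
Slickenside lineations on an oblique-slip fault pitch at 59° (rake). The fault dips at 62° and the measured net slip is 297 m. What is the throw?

225 m

dip-slip = net slip × sin(rake) = 297 m × sin(59°) = 254.6 m
throw = dip-slip × sin(dip) = 254.6 × sin(62°) = 225 m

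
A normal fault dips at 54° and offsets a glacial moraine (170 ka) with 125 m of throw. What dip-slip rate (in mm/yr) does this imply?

dip-slip = throw / sin(dip) = 125 m / sin(54°) = 154.5 m
rate = 154.5 m / 170 ka = 0.000909 m/yr = 0.909 mm/yr

0.909 mm/yr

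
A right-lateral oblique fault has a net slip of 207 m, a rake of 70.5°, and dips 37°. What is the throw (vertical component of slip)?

117 m

dip-slip = net slip × sin(rake) = 207 m × sin(70.5°) = 195.1 m
throw = dip-slip × sin(dip) = 195.1 × sin(37°) = 117 m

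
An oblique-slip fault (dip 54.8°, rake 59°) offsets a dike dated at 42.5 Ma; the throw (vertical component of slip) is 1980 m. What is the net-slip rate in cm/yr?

0.00665 cm/yr

dip-slip = throw / sin(dip) = 1980 / sin(54.8°) = 2423 m
net slip = dip-slip / sin(rake) = 2423 / sin(59°) = 2827 m
rate = 2827 m / 42.5 Ma = 0.0000665 m/yr = 0.00665 cm/yr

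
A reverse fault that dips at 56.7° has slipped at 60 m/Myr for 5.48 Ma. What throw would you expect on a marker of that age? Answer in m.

dip-slip = rate × time = 60 m/Myr × 5.48 Ma = 328.8 m
throw = dip-slip × sin(dip) = 328.8 × sin(56.7°) = 275 m

275 m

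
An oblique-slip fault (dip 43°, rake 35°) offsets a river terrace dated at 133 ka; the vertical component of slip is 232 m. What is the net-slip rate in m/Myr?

4460 m/Myr

dip-slip = throw / sin(dip) = 232 / sin(43°) = 340.2 m
net slip = dip-slip / sin(rake) = 340.2 / sin(35°) = 593.1 m
rate = 593.1 m / 133 ka = 0.00446 m/yr = 4460 m/Myr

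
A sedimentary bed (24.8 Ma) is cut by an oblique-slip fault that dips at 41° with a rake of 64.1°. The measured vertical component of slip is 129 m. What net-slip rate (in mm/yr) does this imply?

dip-slip = throw / sin(dip) = 129 / sin(41°) = 196.6 m
net slip = dip-slip / sin(rake) = 196.6 / sin(64.1°) = 218.6 m
rate = 218.6 m / 24.8 Ma = 0.00000881 m/yr = 0.00881 mm/yr

0.00881 mm/yr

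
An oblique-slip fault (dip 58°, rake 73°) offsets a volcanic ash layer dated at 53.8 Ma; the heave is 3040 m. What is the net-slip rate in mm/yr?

0.112 mm/yr

dip-slip = heave / cos(dip) = 3040 / cos(58°) = 5737 m
net slip = dip-slip / sin(rake) = 5737 / sin(73°) = 5999 m
rate = 5999 m / 53.8 Ma = 0.000112 m/yr = 0.112 mm/yr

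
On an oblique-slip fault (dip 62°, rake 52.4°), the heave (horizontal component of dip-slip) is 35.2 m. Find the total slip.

94.6 m

dip-slip = heave / cos(dip) = 35.2 / cos(62°) = 74.98 m
net slip = dip-slip / sin(rake) = 74.98 / sin(52.4°) = 94.6 m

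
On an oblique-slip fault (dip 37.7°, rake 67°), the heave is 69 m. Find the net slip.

dip-slip = heave / cos(dip) = 69 / cos(37.7°) = 87.21 m
net slip = dip-slip / sin(rake) = 87.21 / sin(67°) = 94.7 m

94.7 m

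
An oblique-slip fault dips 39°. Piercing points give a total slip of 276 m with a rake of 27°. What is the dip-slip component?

dip-slip = net slip × sin(rake) = 276 m × sin(27°) = 125 m

125 m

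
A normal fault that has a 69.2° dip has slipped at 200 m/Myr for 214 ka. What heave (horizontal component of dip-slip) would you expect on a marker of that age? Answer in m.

dip-slip = rate × time = 200 m/Myr × 214 ka = 42.80 m
heave = dip-slip × cos(dip) = 42.80 × cos(69.2°) = 15.2 m

15.2 m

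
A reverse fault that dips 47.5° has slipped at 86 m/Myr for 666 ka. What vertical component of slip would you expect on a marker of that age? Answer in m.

dip-slip = rate × time = 86 m/Myr × 666 ka = 57.28 m
throw = dip-slip × sin(dip) = 57.28 × sin(47.5°) = 42.2 m

42.2 m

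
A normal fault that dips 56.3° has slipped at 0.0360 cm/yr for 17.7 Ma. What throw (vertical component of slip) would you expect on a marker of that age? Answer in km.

dip-slip = rate × time = 0.0360 cm/yr × 17.7 Ma = 6372 m
throw = dip-slip × sin(dip) = 6372 × sin(56.3°) = 5300 m = 5.30 km

5.30 km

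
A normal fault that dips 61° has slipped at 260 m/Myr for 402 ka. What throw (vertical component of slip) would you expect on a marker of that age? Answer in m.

dip-slip = rate × time = 260 m/Myr × 402 ka = 104.5 m
throw = dip-slip × sin(dip) = 104.5 × sin(61°) = 91.4 m

91.4 m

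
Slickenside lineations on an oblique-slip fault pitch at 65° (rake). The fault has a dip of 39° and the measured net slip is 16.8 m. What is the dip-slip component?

15.2 m

dip-slip = net slip × sin(rake) = 16.8 m × sin(65°) = 15.2 m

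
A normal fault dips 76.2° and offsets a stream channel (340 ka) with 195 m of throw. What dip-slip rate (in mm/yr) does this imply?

0.591 mm/yr

dip-slip = throw / sin(dip) = 195 m / sin(76.2°) = 200.8 m
rate = 200.8 m / 340 ka = 0.000591 m/yr = 0.591 mm/yr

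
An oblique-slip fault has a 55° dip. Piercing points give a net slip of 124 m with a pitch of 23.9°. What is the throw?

dip-slip = net slip × sin(rake) = 124 m × sin(23.9°) = 50.24 m
throw = dip-slip × sin(dip) = 50.24 × sin(55°) = 41.2 m

41.2 m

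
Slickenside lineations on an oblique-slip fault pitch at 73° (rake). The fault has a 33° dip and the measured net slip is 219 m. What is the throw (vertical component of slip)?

114 m

dip-slip = net slip × sin(rake) = 219 m × sin(73°) = 209.4 m
throw = dip-slip × sin(dip) = 209.4 × sin(33°) = 114 m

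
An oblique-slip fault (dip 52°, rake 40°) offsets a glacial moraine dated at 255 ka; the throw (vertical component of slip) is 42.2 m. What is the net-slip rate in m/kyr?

0.327 m/kyr

dip-slip = throw / sin(dip) = 42.2 / sin(52°) = 53.55 m
net slip = dip-slip / sin(rake) = 53.55 / sin(40°) = 83.31 m
rate = 83.31 m / 255 ka = 0.000327 m/yr = 0.327 m/kyr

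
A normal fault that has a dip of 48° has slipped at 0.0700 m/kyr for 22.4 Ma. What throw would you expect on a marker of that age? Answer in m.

dip-slip = rate × time = 0.0700 m/kyr × 22.4 Ma = 1568 m
throw = dip-slip × sin(dip) = 1568 × sin(48°) = 1170 m

1170 m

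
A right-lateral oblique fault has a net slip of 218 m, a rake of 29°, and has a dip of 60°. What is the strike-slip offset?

strike-slip = net slip × cos(rake) = 218 m × cos(29°) = 191 m

191 m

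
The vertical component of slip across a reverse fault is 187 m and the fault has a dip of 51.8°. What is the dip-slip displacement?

238 m

dip-slip = throw / sin(dip) = 187 / sin(51.8°) = 238 m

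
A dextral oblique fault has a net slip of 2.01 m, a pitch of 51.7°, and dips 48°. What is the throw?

1.17 m

dip-slip = net slip × sin(rake) = 2.01 m × sin(51.7°) = 1.577 m
throw = dip-slip × sin(dip) = 1.577 × sin(48°) = 1.17 m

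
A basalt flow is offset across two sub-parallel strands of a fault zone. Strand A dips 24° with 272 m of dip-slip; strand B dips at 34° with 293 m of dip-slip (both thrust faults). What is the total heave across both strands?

491 m

heave_A = 272 × cos(24°) = 248.5 m
heave_B = 293 × cos(34°) = 242.9 m
total = 248.5 + 242.9 = 491 m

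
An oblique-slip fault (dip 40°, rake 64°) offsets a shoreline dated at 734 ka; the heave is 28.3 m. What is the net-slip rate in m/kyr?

0.0560 m/kyr

dip-slip = heave / cos(dip) = 28.3 / cos(40°) = 36.94 m
net slip = dip-slip / sin(rake) = 36.94 / sin(64°) = 41.10 m
rate = 41.10 m / 734 ka = 0.0000560 m/yr = 0.0560 m/kyr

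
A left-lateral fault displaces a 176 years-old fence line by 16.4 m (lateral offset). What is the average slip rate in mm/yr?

rate = 16.4 m / 176 years = 0.0932 m/yr = 93.2 mm/yr

93.2 mm/yr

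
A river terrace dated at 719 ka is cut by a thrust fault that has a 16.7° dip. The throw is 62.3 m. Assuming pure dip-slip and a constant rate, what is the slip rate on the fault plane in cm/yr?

0.0302 cm/yr

dip-slip = throw / sin(dip) = 62.3 m / sin(16.7°) = 216.8 m
rate = 216.8 m / 719 ka = 0.000302 m/yr = 0.0302 cm/yr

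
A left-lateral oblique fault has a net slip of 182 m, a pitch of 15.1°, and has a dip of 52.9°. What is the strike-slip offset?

176 m

strike-slip = net slip × cos(rake) = 182 m × cos(15.1°) = 176 m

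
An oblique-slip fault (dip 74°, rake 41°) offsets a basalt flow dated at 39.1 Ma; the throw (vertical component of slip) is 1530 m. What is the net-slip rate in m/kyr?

dip-slip = throw / sin(dip) = 1530 / sin(74°) = 1592 m
net slip = dip-slip / sin(rake) = 1592 / sin(41°) = 2426 m
rate = 2426 m / 39.1 Ma = 0.0000620 m/yr = 0.0620 m/kyr

0.0620 m/kyr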